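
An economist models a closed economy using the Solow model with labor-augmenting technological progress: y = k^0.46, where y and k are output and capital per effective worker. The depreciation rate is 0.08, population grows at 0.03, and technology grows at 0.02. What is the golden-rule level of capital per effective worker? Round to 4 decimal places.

The effective depreciation rate is n + g + δ = 0.03 + 0.02 + 0.08 = 0.13.
Maximizing c = f(k) − (n+g+δ)·k gives f'(k) = n+g+δ, i.e. 0.46·k^(0.46−1) = 0.13, so k_gold = (0.46/0.13)^(1/0.54) ≈ 10.3830.

k_gold ≈ 10.3830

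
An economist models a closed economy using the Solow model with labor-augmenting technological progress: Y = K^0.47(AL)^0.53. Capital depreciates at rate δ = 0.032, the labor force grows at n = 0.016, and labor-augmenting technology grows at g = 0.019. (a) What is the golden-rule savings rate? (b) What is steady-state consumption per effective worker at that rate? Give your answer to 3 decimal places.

The effective depreciation rate is n + g + δ = 0.016 + 0.019 + 0.032 = 0.067.
For Cobb-Douglas, s_gold equals capital's share: s_gold = 0.47.
Golden rule sets MPK = n+g+δ: 0.47·k^(0.47−1) = 0.067, so k_gold = (0.47/0.067)^(1/0.53) ≈ 39.4703.
y_gold = 39.4703^0.47 ≈ 5.6266; c_gold = (1−0.47)·y_gold ≈ 2.9821.

(a) s_gold = 0.470; (b) c_gold ≈ 2.982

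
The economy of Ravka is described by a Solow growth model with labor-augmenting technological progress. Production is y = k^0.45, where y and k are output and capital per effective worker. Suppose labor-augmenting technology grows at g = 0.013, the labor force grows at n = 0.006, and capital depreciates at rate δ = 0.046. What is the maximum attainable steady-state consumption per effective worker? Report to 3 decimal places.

Capital per effective worker breaks even when investment replaces (n + g + δ)·k; here n + g + δ = 0.065.
Setting f'(k) = n+g+δ gives 0.45·k^(0.45−1) = 0.065, hence k_gold = (0.45/0.065)^(1/0.55) ≈ 33.7145.
y_gold = 33.7145^0.45 ≈ 4.8699.
c_gold = y_gold − (n+g+δ)·k_gold = 4.8699 − 0.065·33.7145 ≈ 2.6784.

c_gold ≈ 2.678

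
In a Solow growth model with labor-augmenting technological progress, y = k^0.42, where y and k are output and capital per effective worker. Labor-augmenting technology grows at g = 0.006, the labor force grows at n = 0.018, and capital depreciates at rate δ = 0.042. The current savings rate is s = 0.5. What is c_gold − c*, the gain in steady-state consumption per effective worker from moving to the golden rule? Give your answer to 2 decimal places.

Break-even investment rate: n + g + δ = 0.018 + 0.006 + 0.042 = 0.066.
Current steady state (s = 0.5): k* = (0.5/0.066)^(1/0.58) ≈ 32.8286, y* = 32.8286^0.42 ≈ 4.3334, c* = (1−0.5)·4.3334 ≈ 2.1667.
Maximizing c = f(k) − (n+g+δ)·k gives f'(k) = n+g+δ, i.e. 0.42·k^(0.42−1) = 0.066, so k_gold = (0.42/0.066)^(1/0.58) ≈ 24.3052.
y_gold = 24.3052^0.42 ≈ 3.8194, c_gold = y_gold − 0.066·k_gold ≈ 2.2152.
Gain: Δc = 2.2152 − 2.1667 ≈ 0.0486.

Δc ≈ 0.05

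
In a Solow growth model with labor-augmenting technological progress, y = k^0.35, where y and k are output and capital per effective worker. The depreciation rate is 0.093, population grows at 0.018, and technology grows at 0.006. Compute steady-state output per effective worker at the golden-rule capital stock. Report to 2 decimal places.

Break-even investment rate: n + g + δ = 0.018 + 0.006 + 0.093 = 0.117.
Maximizing c = f(k) − (n+g+δ)·k gives f'(k) = n+g+δ, i.e. 0.35·k^(0.35−1) = 0.117, so k_gold = (0.35/0.117)^(1/0.65) ≈ 5.3967.
Output: y_gold = k_gold^0.35 = 5.3967^0.35 ≈ 1.8040.

y_gold ≈ 1.80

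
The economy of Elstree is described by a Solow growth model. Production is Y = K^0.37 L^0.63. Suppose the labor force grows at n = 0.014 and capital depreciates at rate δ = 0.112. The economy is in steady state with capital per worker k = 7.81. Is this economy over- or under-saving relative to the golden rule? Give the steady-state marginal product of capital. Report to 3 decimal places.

Break-even investment rate: n + δ = 0.014 + 0.112 = 0.126.
MPK = 0.37·k^(0.37−1) = 0.37·7.81^(-0.63) ≈ 0.1014.
MPK < 0.126, so the economy is dynamically inefficient (over-saving).

over-saving; MPK ≈ 0.101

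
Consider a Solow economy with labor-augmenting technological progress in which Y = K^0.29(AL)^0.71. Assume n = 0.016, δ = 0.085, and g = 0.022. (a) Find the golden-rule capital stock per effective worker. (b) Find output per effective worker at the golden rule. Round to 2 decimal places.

(a) k_gold ≈ 3.35; (b) y_gold ≈ 1.42

Break-even investment rate: n + g + δ = 0.016 + 0.022 + 0.085 = 0.123.
Setting f'(k) = n+g+δ gives 0.29·k^(0.29−1) = 0.123, hence k_gold = (0.29/0.123)^(1/0.71) ≈ 3.3469.
y_gold = 3.3469^0.29 ≈ 1.4195.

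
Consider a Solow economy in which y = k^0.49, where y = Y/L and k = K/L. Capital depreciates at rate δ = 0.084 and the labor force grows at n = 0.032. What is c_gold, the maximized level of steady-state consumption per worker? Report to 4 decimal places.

c_gold ≈ 2.0360

n + δ = 0.032 + 0.084 = 0.116.
Setting f'(k) = n+δ gives 0.49·k^(0.49−1) = 0.116, hence k_gold = (0.49/0.116)^(1/0.51) ≈ 16.8631.
y_gold = 16.8631^0.49 ≈ 3.9921.
c_gold = y_gold − (n+δ)·k_gold = 3.9921 − 0.116·16.8631 ≈ 2.0360.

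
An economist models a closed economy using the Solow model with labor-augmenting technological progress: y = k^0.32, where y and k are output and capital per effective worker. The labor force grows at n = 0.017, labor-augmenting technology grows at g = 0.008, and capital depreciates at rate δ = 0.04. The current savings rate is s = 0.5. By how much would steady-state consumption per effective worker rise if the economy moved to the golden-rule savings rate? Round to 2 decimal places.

Capital per effective worker breaks even when investment replaces (n + g + δ)·k; here n + g + δ = 0.065.
Current steady state (s = 0.5): k* = (0.5/0.065)^(1/0.68) ≈ 20.0921, y* = 20.0921^0.32 ≈ 2.6120, c* = (1−0.5)·2.6120 ≈ 1.3060.
Setting f'(k) = n+g+δ gives 0.32·k^(0.32−1) = 0.065, hence k_gold = (0.32/0.065)^(1/0.68) ≈ 10.4231.
y_gold = 10.4231^0.32 ≈ 2.1172, c_gold = y_gold − 0.065·k_gold ≈ 1.4397.
Gain: Δc = 1.4397 − 1.3060 ≈ 0.1337.

Δc ≈ 0.13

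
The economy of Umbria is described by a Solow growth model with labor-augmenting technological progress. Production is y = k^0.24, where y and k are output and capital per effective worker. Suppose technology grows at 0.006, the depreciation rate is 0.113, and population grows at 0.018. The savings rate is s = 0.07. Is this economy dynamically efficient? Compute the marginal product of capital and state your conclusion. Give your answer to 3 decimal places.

dynamically efficient; MPK ≈ 0.470

The effective depreciation rate is n + g + δ = 0.018 + 0.006 + 0.113 = 0.137.
Steady-state k*: s·k^0.24 = 0.137·k gives k* = (0.07/0.137)^(1/0.76) ≈ 0.4133.
MPK = 0.24·0.4133^(-0.76) ≈ 0.4697.
MPK > n+g+δ = 0.137, so the economy is dynamically efficient (under-saving).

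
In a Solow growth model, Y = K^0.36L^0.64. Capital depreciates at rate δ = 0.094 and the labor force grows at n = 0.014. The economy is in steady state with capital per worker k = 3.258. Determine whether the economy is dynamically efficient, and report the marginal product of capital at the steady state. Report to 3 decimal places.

Capital per worker breaks even when investment replaces (n + δ)·k; here n + δ = 0.108.
MPK = 0.36·k^(0.36−1) = 0.36·3.258^(-0.64) ≈ 0.1690.
MPK > 0.108, so the economy is dynamically efficient (under-saving).

dynamically efficient; MPK ≈ 0.169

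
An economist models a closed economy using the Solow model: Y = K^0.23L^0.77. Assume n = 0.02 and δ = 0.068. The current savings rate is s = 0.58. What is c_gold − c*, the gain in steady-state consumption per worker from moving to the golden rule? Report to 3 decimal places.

Δc ≈ 0.288

Break-even investment rate: n + δ = 0.02 + 0.068 = 0.088.
Current steady state (s = 0.58): k* = (0.58/0.088)^(1/0.77) ≈ 11.5762, y* = 11.5762^0.23 ≈ 1.7564, c* = (1−0.58)·1.7564 ≈ 0.7377.
At the golden rule the marginal product of capital equals n+δ: 0.23·k^(0.23−1) = 0.088. Solving, k_gold = (0.23/0.088)^(1/0.77) ≈ 3.4824.
y_gold = 3.4824^0.23 ≈ 1.3324, c_gold = y_gold − 0.088·k_gold ≈ 1.0259.
Gain: Δc = 1.0259 − 0.7377 ≈ 0.2883.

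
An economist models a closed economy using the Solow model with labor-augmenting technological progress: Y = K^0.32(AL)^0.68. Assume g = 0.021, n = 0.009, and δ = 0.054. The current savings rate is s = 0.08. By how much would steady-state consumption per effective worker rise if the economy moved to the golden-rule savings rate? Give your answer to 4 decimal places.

Δc ≈ 0.3769

Break-even investment rate: n + g + δ = 0.009 + 0.021 + 0.054 = 0.084.
Current steady state (s = 0.08): k* = (0.08/0.084)^(1/0.68) ≈ 0.9308, y* = 0.9308^0.32 ≈ 0.9773, c* = (1−0.08)·0.9773 ≈ 0.8991.
At the golden rule the marginal product of capital equals n+g+δ: 0.32·k^(0.32−1) = 0.084. Solving, k_gold = (0.32/0.084)^(1/0.68) ≈ 7.1486.
y_gold = 7.1486^0.32 ≈ 1.8765, c_gold = y_gold − 0.084·k_gold ≈ 1.2760.
Gain: Δc = 1.2760 − 0.8991 ≈ 0.3769.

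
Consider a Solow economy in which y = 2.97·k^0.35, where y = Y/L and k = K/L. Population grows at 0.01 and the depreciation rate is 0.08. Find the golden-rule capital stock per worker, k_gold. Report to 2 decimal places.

n + δ = 0.01 + 0.08 = 0.09.
Maximizing c = f(k) − (n+δ)·k gives f'(k) = n+δ, i.e. 0.35·2.97·k^(0.35−1) = 0.09, so k_gold = (0.35·2.97/0.09)^(1/0.65) ≈ 43.1262.

k_gold ≈ 43.13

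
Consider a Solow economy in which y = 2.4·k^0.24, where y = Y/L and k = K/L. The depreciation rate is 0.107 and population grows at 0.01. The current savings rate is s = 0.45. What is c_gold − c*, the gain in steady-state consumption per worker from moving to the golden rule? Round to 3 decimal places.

Break-even investment rate: n + δ = 0.01 + 0.107 = 0.117.
Current steady state (s = 0.45): k* = (0.45·2.4/0.117)^(1/0.76) ≈ 18.6230, y* = 2.4·18.6230^0.24 ≈ 4.8420, c* = (1−0.45)·4.8420 ≈ 2.6631.
Golden rule sets MPK = n+δ: 0.24·2.4·k^(0.24−1) = 0.117, so k_gold = (0.24·2.4/0.117)^(1/0.76) ≈ 8.1440.
y_gold = 2.4·8.1440^0.24 ≈ 3.9702, c_gold = y_gold − 0.117·k_gold ≈ 3.0174.
Gain: Δc = 3.0174 − 2.6631 ≈ 0.3543.

Δc ≈ 0.354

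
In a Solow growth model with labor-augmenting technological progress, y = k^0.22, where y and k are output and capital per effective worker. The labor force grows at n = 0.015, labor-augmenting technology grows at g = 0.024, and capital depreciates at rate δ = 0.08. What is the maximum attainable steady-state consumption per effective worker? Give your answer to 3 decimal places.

c_gold ≈ 0.928

Break-even investment rate: n + g + δ = 0.015 + 0.024 + 0.08 = 0.119.
Golden rule sets MPK = n+g+δ: 0.22·k^(0.22−1) = 0.119, so k_gold = (0.22/0.119)^(1/0.78) ≈ 2.1986.
y_gold = 2.1986^0.22 ≈ 1.1892.
c_gold = y_gold − (n+g+δ)·k_gold = 1.1892 − 0.119·2.1986 ≈ 0.9276.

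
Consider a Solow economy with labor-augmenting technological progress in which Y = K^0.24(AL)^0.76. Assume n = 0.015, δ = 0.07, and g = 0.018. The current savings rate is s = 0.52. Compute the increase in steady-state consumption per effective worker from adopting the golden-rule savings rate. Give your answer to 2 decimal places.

Capital per effective worker breaks even when investment replaces (n + g + δ)·k; here n + g + δ = 0.103.
Current steady state (s = 0.52): k* = (0.52/0.103)^(1/0.76) ≈ 8.4182, y* = 8.4182^0.24 ≈ 1.6674, c* = (1−0.52)·1.6674 ≈ 0.8004.
Setting f'(k) = n+g+δ gives 0.24·k^(0.24−1) = 0.103, hence k_gold = (0.24/0.103)^(1/0.76) ≈ 3.0436.
y_gold = 3.0436^0.24 ≈ 1.3062, c_gold = y_gold − 0.103·k_gold ≈ 0.9927.
Gain: Δc = 0.9927 − 0.8004 ≈ 0.1923.

Δc ≈ 0.19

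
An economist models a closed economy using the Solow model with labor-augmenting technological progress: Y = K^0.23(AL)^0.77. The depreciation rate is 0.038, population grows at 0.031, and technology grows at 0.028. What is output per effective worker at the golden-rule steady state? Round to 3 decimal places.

Capital per effective worker breaks even when investment replaces (n + g + δ)·k; here n + g + δ = 0.097.
Setting f'(k) = n+g+δ gives 0.23·k^(0.23−1) = 0.097, hence k_gold = (0.23/0.097)^(1/0.77) ≈ 3.0687.
Output: y_gold = k_gold^0.23 = 3.0687^0.23 ≈ 1.2942.

y_gold ≈ 1.294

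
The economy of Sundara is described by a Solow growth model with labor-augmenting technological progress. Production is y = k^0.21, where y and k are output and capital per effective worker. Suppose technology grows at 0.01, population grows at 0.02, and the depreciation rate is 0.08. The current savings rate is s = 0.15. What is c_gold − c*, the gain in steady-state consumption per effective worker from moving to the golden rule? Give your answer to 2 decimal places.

The effective depreciation rate is n + g + δ = 0.02 + 0.01 + 0.08 = 0.11.
Current steady state (s = 0.15): k* = (0.15/0.11)^(1/0.79) ≈ 1.4808, y* = 1.4808^0.21 ≈ 1.0859, c* = (1−0.15)·1.0859 ≈ 0.9230.
Setting f'(k) = n+g+δ gives 0.21·k^(0.21−1) = 0.11, hence k_gold = (0.21/0.11)^(1/0.79) ≈ 2.2671.
y_gold = 2.2671^0.21 ≈ 1.1875, c_gold = y_gold − 0.11·k_gold ≈ 0.9382.
Gain: Δc = 0.9382 − 0.9230 ≈ 0.0151.

Δc ≈ 0.02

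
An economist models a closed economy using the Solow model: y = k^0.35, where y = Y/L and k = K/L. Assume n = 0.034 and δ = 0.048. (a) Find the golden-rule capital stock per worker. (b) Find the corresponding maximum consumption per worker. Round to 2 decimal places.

Break-even investment rate: n + δ = 0.034 + 0.048 = 0.082.
Maximizing c = f(k) − (n+δ)·k gives f'(k) = n+δ, i.e. 0.35·k^(0.35−1) = 0.082, so k_gold = (0.35/0.082)^(1/0.65) ≈ 9.3244.
y_gold = 9.3244^0.35 ≈ 2.1846; c_gold = y_gold − 0.082·k_gold ≈ 1.4200.

(a) k_gold ≈ 9.32; (b) c_gold ≈ 1.42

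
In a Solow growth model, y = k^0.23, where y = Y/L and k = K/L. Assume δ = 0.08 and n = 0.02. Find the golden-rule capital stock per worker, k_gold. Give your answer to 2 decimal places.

The effective depreciation rate is n + δ = 0.02 + 0.08 = 0.1.
Maximizing c = f(k) − (n+δ)·k gives f'(k) = n+δ, i.e. 0.23·k^(0.23−1) = 0.1, so k_gold = (0.23/0.1)^(1/0.77) ≈ 2.9497.

k_gold ≈ 2.95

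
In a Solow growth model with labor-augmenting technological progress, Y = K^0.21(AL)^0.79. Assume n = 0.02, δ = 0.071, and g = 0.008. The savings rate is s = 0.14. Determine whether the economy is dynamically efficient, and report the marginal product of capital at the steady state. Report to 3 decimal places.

dynamically efficient; MPK ≈ 0.148

Break-even investment rate: n + g + δ = 0.02 + 0.008 + 0.071 = 0.099.
Steady-state k*: s·k^0.21 = 0.099·k gives k* = (0.14/0.099)^(1/0.79) ≈ 1.5506.
MPK = 0.21·1.5506^(-0.79) ≈ 0.1485.
MPK > n+g+δ = 0.099, so the economy is dynamically efficient (under-saving).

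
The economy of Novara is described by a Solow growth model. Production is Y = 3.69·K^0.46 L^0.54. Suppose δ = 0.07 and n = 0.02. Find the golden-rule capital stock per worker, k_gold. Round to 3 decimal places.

k_gold ≈ 230.205

n + δ = 0.02 + 0.07 = 0.09.
Maximizing c = f(k) − (n+δ)·k gives f'(k) = n+δ, i.e. 0.46·3.69·k^(0.46−1) = 0.09, so k_gold = (0.46·3.69/0.09)^(1/0.54) ≈ 230.2047.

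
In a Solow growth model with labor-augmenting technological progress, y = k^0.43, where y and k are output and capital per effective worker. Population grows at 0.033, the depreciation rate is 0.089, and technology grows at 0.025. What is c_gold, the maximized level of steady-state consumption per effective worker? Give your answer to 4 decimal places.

c_gold ≈ 1.2810

The effective depreciation rate is n + g + δ = 0.033 + 0.025 + 0.089 = 0.147.
Setting f'(k) = n+g+δ gives 0.43·k^(0.43−1) = 0.147, hence k_gold = (0.43/0.147)^(1/0.57) ≈ 6.5737.
y_gold = 6.5737^0.43 ≈ 2.2473.
c_gold = y_gold − (n+g+δ)·k_gold = 2.2473 − 0.147·6.5737 ≈ 1.2810.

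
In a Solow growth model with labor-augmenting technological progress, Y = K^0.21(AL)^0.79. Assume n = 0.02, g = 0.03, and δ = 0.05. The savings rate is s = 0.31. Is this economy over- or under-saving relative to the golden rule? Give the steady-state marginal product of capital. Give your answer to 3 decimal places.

The effective depreciation rate is n + g + δ = 0.02 + 0.03 + 0.05 = 0.1.
Steady-state k*: s·k^0.21 = 0.1·k gives k* = (0.31/0.1)^(1/0.79) ≈ 4.1877.
MPK = 0.21·4.1877^(-0.79) ≈ 0.0677.
MPK < n+g+δ = 0.1, so the economy is dynamically inefficient (over-saving).

over-saving; MPK ≈ 0.068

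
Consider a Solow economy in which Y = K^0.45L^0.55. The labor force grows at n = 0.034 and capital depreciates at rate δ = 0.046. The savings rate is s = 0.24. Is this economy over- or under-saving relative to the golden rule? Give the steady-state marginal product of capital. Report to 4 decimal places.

Break-even investment rate: n + δ = 0.034 + 0.046 = 0.08.
Steady-state k*: s·k^0.45 = 0.08·k gives k* = (0.24/0.08)^(1/0.55) ≈ 7.3704.
MPK = 0.45·7.3704^(-0.55) ≈ 0.1500.
MPK > n+δ = 0.08, so the economy is dynamically efficient (under-saving).

under-saving; MPK ≈ 0.1500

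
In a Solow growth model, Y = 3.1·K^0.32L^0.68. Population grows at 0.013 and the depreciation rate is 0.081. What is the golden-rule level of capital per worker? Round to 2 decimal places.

Break-even investment rate: n + δ = 0.013 + 0.081 = 0.094.
At the golden rule the marginal product of capital equals n+δ: 0.32·3.1·k^(0.32−1) = 0.094. Solving, k_gold = (0.32·3.1/0.094)^(1/0.68) ≈ 31.9872.

k_gold ≈ 31.99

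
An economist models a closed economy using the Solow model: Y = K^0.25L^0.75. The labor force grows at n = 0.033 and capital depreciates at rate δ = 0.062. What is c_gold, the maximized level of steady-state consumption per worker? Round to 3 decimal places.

n + δ = 0.033 + 0.062 = 0.095.
Golden rule sets MPK = n+δ: 0.25·k^(0.25−1) = 0.095, so k_gold = (0.25/0.095)^(1/0.75) ≈ 3.6332.
y_gold = 3.6332^0.25 ≈ 1.3806.
c_gold = y_gold − (n+δ)·k_gold = 1.3806 − 0.095·3.6332 ≈ 1.0355.

c_gold ≈ 1.035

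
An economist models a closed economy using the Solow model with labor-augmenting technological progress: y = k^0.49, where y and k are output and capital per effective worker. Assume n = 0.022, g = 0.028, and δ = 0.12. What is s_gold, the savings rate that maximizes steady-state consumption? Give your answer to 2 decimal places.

s_gold = 0.49

Break-even investment rate: n + g + δ = 0.022 + 0.028 + 0.12 = 0.17.
At the golden rule MPK = n+g+δ, and in any Cobb-Douglas steady state s = (n+g+δ)·k/y = MPK·k/y = capital's share 0.49.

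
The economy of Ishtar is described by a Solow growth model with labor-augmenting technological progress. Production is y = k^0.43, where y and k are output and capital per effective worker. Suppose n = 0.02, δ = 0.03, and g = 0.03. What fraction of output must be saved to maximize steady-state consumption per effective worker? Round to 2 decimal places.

Break-even investment rate: n + g + δ = 0.02 + 0.03 + 0.03 = 0.08.
At the golden rule MPK = n+g+δ, and in any Cobb-Douglas steady state s = (n+g+δ)·k/y = MPK·k/y = capital's share 0.43.

s_gold = 0.43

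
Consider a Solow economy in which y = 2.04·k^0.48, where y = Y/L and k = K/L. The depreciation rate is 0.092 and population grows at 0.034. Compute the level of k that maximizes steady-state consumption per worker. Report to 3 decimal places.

k_gold ≈ 51.582

Capital per worker breaks even when investment replaces (n + δ)·k; here n + δ = 0.126.
At the golden rule the marginal product of capital equals n+δ: 0.48·2.04·k^(0.48−1) = 0.126. Solving, k_gold = (0.48·2.04/0.126)^(1/0.52) ≈ 51.5824.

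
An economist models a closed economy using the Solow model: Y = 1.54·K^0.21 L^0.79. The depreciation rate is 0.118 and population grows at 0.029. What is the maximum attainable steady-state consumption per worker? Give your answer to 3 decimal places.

n + δ = 0.029 + 0.118 = 0.147.
Maximizing c = f(k) − (n+δ)·k gives f'(k) = n+δ, i.e. 0.21·1.54·k^(0.21−1) = 0.147, so k_gold = (0.21·1.54/0.147)^(1/0.79) ≈ 2.7130.
y_gold = 1.54·2.7130^0.21 ≈ 1.8991.
c_gold = y_gold − (n+δ)·k_gold = 1.8991 − 0.147·2.7130 ≈ 1.5003.

c_gold ≈ 1.500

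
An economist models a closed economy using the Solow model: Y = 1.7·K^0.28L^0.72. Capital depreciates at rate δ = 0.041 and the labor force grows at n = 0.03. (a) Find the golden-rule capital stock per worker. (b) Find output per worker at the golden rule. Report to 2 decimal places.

(a) k_gold ≈ 14.05; (b) y_gold ≈ 3.56

Break-even investment rate: n + δ = 0.03 + 0.041 = 0.071.
Setting f'(k) = n+δ gives 0.28·1.7·k^(0.28−1) = 0.071, hence k_gold = (0.28·1.7/0.071)^(1/0.72) ≈ 14.0510.
y_gold = 1.7·14.0510^0.28 ≈ 3.5629.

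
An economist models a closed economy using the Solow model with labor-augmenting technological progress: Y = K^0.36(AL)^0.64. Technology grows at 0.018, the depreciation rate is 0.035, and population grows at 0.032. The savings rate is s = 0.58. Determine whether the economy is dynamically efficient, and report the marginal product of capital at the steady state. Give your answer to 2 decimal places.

dynamically inefficient; MPK ≈ 0.05

Capital per effective worker breaks even when investment replaces (n + g + δ)·k; here n + g + δ = 0.085.
Steady-state k*: s·k^0.36 = 0.085·k gives k* = (0.58/0.085)^(1/0.64) ≈ 20.0974.
MPK = 0.36·20.0974^(-0.64) ≈ 0.0528.
MPK < n+g+δ = 0.085, so the economy is dynamically inefficient (over-saving).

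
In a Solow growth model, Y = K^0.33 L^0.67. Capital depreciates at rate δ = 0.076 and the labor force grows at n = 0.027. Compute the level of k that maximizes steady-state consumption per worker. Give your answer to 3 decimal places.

Capital per worker breaks even when investment replaces (n + δ)·k; here n + δ = 0.103.
Golden rule sets MPK = n+δ: 0.33·k^(0.33−1) = 0.103, so k_gold = (0.33/0.103)^(1/0.67) ≈ 5.6851.

k_gold ≈ 5.685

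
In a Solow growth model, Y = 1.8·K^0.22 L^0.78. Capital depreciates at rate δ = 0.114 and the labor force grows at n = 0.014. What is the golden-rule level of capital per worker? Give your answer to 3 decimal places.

k_gold ≈ 4.254

The effective depreciation rate is n + δ = 0.014 + 0.114 = 0.128.
At the golden rule the marginal product of capital equals n+δ: 0.22·1.8·k^(0.22−1) = 0.128. Solving, k_gold = (0.22·1.8/0.128)^(1/0.78) ≈ 4.2543.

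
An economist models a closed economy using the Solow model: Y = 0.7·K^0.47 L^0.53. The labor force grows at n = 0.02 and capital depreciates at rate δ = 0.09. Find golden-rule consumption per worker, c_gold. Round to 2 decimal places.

Capital per worker breaks even when investment replaces (n + δ)·k; here n + δ = 0.11.
Setting f'(k) = n+δ gives 0.47·0.7·k^(0.47−1) = 0.11, hence k_gold = (0.47·0.7/0.11)^(1/0.53) ≈ 7.9021.
y_gold = 0.7·7.9021^0.47 ≈ 1.8494.
c_gold = y_gold − (n+δ)·k_gold = 1.8494 − 0.11·7.9021 ≈ 0.9802.

c_gold ≈ 0.98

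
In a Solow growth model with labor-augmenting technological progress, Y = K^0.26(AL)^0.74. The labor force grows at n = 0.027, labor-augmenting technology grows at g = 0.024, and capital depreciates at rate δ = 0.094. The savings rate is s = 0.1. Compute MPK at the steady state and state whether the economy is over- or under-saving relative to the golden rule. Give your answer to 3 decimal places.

Break-even investment rate: n + g + δ = 0.027 + 0.024 + 0.094 = 0.145.
Steady-state k*: s·k^0.26 = 0.145·k gives k* = (0.1/0.145)^(1/0.74) ≈ 0.6053.
MPK = 0.26·0.6053^(-0.74) ≈ 0.3770.
MPK > n+g+δ = 0.145, so the economy is dynamically efficient (under-saving).

under-saving; MPK ≈ 0.377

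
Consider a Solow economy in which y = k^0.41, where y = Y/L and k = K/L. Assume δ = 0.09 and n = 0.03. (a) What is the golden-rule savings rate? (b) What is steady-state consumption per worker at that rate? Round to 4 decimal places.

(a) s_gold = 0.4100; (b) c_gold ≈ 1.3857

Capital per worker breaks even when investment replaces (n + δ)·k; here n + δ = 0.12.
For Cobb-Douglas, s_gold equals capital's share: s_gold = 0.41.
Golden rule sets MPK = n+δ: 0.41·k^(0.41−1) = 0.12, so k_gold = (0.41/0.12)^(1/0.59) ≈ 8.0244.
y_gold = 8.0244^0.41 ≈ 2.3486; c_gold = (1−0.41)·y_gold ≈ 1.3857.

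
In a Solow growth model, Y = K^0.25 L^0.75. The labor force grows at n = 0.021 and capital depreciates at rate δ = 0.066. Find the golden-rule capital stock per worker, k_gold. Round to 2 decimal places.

k_gold ≈ 4.09

Break-even investment rate: n + δ = 0.021 + 0.066 = 0.087.
At the golden rule the marginal product of capital equals n+δ: 0.25·k^(0.25−1) = 0.087. Solving, k_gold = (0.25/0.087)^(1/0.75) ≈ 4.0853.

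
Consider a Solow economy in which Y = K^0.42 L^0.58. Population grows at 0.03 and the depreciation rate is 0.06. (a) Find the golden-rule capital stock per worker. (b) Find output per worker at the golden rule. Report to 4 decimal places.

(a) k_gold ≈ 14.2384; (b) y_gold ≈ 3.0511

Capital per worker breaks even when investment replaces (n + δ)·k; here n + δ = 0.09.
At the golden rule the marginal product of capital equals n+δ: 0.42·k^(0.42−1) = 0.09. Solving, k_gold = (0.42/0.09)^(1/0.58) ≈ 14.2384.
y_gold = 14.2384^0.42 ≈ 3.0511.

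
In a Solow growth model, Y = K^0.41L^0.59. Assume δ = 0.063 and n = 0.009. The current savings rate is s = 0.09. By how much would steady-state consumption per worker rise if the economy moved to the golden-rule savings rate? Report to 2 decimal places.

n + δ = 0.009 + 0.063 = 0.072.
Current steady state (s = 0.09): k* = (0.09/0.072)^(1/0.59) ≈ 1.4597, y* = 1.4597^0.41 ≈ 1.1677, c* = (1−0.09)·1.1677 ≈ 1.0626.
Golden rule sets MPK = n+δ: 0.41·k^(0.41−1) = 0.072, so k_gold = (0.41/0.072)^(1/0.59) ≈ 19.0733.
y_gold = 19.0733^0.41 ≈ 3.3495, c_gold = y_gold − 0.072·k_gold ≈ 1.9762.
Gain: Δc = 1.9762 − 1.0626 ≈ 0.9135.

Δc ≈ 0.91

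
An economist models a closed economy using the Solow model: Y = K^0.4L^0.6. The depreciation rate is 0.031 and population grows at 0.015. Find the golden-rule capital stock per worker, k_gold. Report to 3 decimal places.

n + δ = 0.015 + 0.031 = 0.046.
Golden rule sets MPK = n+δ: 0.4·k^(0.4−1) = 0.046, so k_gold = (0.4/0.046)^(1/0.6) ≈ 36.7708.

k_gold ≈ 36.771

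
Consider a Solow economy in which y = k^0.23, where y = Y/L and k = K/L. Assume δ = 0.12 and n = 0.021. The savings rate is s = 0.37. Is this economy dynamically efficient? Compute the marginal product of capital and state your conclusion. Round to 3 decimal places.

dynamically inefficient; MPK ≈ 0.088

Break-even investment rate: n + δ = 0.021 + 0.12 = 0.141.
Steady-state k*: s·k^0.23 = 0.141·k gives k* = (0.37/0.141)^(1/0.77) ≈ 3.5005.
MPK = 0.23·3.5005^(-0.77) ≈ 0.0876.
MPK < n+δ = 0.141, so the economy is dynamically inefficient (over-saving).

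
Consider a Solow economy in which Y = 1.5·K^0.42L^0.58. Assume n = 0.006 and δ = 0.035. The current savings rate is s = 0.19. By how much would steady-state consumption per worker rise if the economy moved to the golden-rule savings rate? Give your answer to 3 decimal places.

The effective depreciation rate is n + δ = 0.006 + 0.035 = 0.041.
Current steady state (s = 0.19): k* = (0.19·1.5/0.041)^(1/0.58) ≈ 28.3028, y* = 1.5·28.3028^0.42 ≈ 6.1074, c* = (1−0.19)·6.1074 ≈ 4.9470.
Setting f'(k) = n+δ gives 0.42·1.5·k^(0.42−1) = 0.041, hence k_gold = (0.42·1.5/0.041)^(1/0.58) ≈ 111.1188.
y_gold = 1.5·111.1188^0.42 ≈ 10.8473, c_gold = y_gold − 0.041·k_gold ≈ 6.2914.
Gain: Δc = 6.2914 − 4.9470 ≈ 1.3444.

Δc ≈ 1.344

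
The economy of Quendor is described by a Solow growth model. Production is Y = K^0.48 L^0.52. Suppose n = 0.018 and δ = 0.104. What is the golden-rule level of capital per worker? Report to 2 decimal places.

k_gold ≈ 13.93

Break-even investment rate: n + δ = 0.018 + 0.104 = 0.122.
Maximizing c = f(k) − (n+δ)·k gives f'(k) = n+δ, i.e. 0.48·k^(0.48−1) = 0.122, so k_gold = (0.48/0.122)^(1/0.52) ≈ 13.9317.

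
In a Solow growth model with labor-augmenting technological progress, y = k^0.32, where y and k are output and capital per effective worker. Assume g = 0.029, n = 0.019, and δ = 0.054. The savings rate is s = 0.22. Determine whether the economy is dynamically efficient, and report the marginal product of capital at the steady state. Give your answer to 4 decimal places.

dynamically efficient; MPK ≈ 0.1484

The effective depreciation rate is n + g + δ = 0.019 + 0.029 + 0.054 = 0.102.
Steady-state k*: s·k^0.32 = 0.102·k gives k* = (0.22/0.102)^(1/0.68) ≈ 3.0968.
MPK = 0.32·3.0968^(-0.68) ≈ 0.1484.
MPK > n+g+δ = 0.102, so the economy is dynamically efficient (under-saving).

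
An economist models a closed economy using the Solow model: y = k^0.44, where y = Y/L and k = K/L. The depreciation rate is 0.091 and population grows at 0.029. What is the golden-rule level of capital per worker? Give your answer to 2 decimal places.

Break-even investment rate: n + δ = 0.029 + 0.091 = 0.12.
At the golden rule the marginal product of capital equals n+δ: 0.44·k^(0.44−1) = 0.12. Solving, k_gold = (0.44/0.12)^(1/0.56) ≈ 10.1772.

k_gold ≈ 10.18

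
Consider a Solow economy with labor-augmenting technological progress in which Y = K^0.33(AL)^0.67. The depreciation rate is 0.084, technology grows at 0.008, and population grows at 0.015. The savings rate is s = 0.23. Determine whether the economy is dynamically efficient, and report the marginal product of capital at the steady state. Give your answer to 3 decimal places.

n + g + δ = 0.015 + 0.008 + 0.084 = 0.107.
Steady-state k*: s·k^0.33 = 0.107·k gives k* = (0.23/0.107)^(1/0.67) ≈ 3.1335.
MPK = 0.33·3.1335^(-0.67) ≈ 0.1535.
MPK > n+g+δ = 0.107, so the economy is dynamically efficient (under-saving).

dynamically efficient; MPK ≈ 0.154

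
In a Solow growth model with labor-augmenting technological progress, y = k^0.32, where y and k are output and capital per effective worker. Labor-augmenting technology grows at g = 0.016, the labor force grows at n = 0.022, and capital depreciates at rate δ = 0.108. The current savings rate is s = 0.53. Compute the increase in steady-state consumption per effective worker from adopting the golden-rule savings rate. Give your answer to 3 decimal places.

Δc ≈ 0.122

Capital per effective worker breaks even when investment replaces (n + g + δ)·k; here n + g + δ = 0.146.
Current steady state (s = 0.53): k* = (0.53/0.146)^(1/0.68) ≈ 6.6591, y* = 6.6591^0.32 ≈ 1.8344, c* = (1−0.53)·1.8344 ≈ 0.8622.
Golden rule sets MPK = n+g+δ: 0.32·k^(0.32−1) = 0.146, so k_gold = (0.32/0.146)^(1/0.68) ≈ 3.1708.
y_gold = 3.1708^0.32 ≈ 1.4467, c_gold = y_gold − 0.146·k_gold ≈ 0.9837.
Gain: Δc = 0.9837 − 0.8622 ≈ 0.1216.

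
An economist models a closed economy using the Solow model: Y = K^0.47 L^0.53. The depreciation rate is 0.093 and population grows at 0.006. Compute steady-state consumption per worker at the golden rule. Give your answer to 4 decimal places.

The effective depreciation rate is n + δ = 0.006 + 0.093 = 0.099.
Golden rule sets MPK = n+δ: 0.47·k^(0.47−1) = 0.099, so k_gold = (0.47/0.099)^(1/0.53) ≈ 18.8949.
y_gold = 18.8949^0.47 ≈ 3.9800.
c_gold = y_gold − (n+δ)·k_gold = 3.9800 − 0.099·18.8949 ≈ 2.1094.

c_gold ≈ 2.1094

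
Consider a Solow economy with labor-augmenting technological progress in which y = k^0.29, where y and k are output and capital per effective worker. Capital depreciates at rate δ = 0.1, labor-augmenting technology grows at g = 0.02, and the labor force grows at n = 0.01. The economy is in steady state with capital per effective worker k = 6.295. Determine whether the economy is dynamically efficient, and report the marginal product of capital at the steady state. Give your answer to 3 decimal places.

dynamically inefficient; MPK ≈ 0.079

n + g + δ = 0.01 + 0.02 + 0.1 = 0.13.
MPK = 0.29·k^(0.29−1) = 0.29·6.295^(-0.71) ≈ 0.0785.
MPK < 0.13, so the economy is dynamically inefficient (over-saving).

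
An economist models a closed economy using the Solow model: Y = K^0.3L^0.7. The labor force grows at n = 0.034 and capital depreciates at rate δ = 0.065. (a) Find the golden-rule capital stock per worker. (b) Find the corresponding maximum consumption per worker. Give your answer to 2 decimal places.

Break-even investment rate: n + δ = 0.034 + 0.065 = 0.099.
At the golden rule the marginal product of capital equals n+δ: 0.3·k^(0.3−1) = 0.099. Solving, k_gold = (0.3/0.099)^(1/0.7) ≈ 4.8735.
y_gold = 4.8735^0.3 ≈ 1.6082; c_gold = y_gold − 0.099·k_gold ≈ 1.1258.

(a) k_gold ≈ 4.87; (b) c_gold ≈ 1.13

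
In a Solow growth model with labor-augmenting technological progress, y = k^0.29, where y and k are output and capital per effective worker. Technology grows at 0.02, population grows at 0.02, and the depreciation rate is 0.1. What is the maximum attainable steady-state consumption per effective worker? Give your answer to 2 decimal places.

The effective depreciation rate is n + g + δ = 0.02 + 0.02 + 0.1 = 0.14.
At the golden rule the marginal product of capital equals n+g+δ: 0.29·k^(0.29−1) = 0.14. Solving, k_gold = (0.29/0.14)^(1/0.71) ≈ 2.7890.
y_gold = 2.7890^0.29 ≈ 1.3464.
c_gold = y_gold − (n+g+δ)·k_gold = 1.3464 − 0.14·2.7890 ≈ 0.9560.

c_gold ≈ 0.96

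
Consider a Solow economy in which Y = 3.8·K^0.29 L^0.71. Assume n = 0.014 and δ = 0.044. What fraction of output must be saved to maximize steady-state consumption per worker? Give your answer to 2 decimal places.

s_gold = 0.29

Break-even investment rate: n + δ = 0.014 + 0.044 = 0.058.
At the golden rule MPK = n+δ, and in any Cobb-Douglas steady state s = (n+δ)·k/y = MPK·k/y = capital's share 0.29.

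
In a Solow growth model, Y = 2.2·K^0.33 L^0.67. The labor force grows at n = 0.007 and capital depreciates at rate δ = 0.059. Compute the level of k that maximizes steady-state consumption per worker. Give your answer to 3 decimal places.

n + δ = 0.007 + 0.059 = 0.066.
Setting f'(k) = n+δ gives 0.33·2.2·k^(0.33−1) = 0.066, hence k_gold = (0.33·2.2/0.066)^(1/0.67) ≈ 35.8358.

k_gold ≈ 35.836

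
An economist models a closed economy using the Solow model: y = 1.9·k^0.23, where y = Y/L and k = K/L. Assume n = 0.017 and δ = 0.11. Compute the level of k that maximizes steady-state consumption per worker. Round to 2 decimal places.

The effective depreciation rate is n + δ = 0.017 + 0.11 = 0.127.
At the golden rule the marginal product of capital equals n+δ: 0.23·1.9·k^(0.23−1) = 0.127. Solving, k_gold = (0.23·1.9/0.127)^(1/0.77) ≈ 4.9772.

k_gold ≈ 4.98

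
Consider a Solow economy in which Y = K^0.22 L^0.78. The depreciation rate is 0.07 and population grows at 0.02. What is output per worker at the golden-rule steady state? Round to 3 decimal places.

y_gold ≈ 1.287

n + δ = 0.02 + 0.07 = 0.09.
Setting f'(k) = n+δ gives 0.22·k^(0.22−1) = 0.09, hence k_gold = (0.22/0.09)^(1/0.78) ≈ 3.1453.
Output: y_gold = k_gold^0.22 = 3.1453^0.22 ≈ 1.2867.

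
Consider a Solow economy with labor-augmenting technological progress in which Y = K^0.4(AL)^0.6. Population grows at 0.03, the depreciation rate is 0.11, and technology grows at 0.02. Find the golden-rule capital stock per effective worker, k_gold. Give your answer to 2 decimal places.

Break-even investment rate: n + g + δ = 0.03 + 0.02 + 0.11 = 0.16.
At the golden rule the marginal product of capital equals n+g+δ: 0.4·k^(0.4−1) = 0.16. Solving, k_gold = (0.4/0.16)^(1/0.6) ≈ 4.6050.

k_gold ≈ 4.61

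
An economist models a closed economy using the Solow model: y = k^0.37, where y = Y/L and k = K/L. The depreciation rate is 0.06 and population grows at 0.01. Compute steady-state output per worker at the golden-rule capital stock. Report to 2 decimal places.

Break-even investment rate: n + δ = 0.01 + 0.06 = 0.07.
Golden rule sets MPK = n+δ: 0.37·k^(0.37−1) = 0.07, so k_gold = (0.37/0.07)^(1/0.63) ≈ 14.0535.
Output: y_gold = k_gold^0.37 = 14.0535^0.37 ≈ 2.6588.

y_gold ≈ 2.66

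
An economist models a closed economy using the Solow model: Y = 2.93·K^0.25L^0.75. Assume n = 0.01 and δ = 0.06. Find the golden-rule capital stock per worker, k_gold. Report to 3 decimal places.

Break-even investment rate: n + δ = 0.01 + 0.06 = 0.07.
Golden rule sets MPK = n+δ: 0.25·2.93·k^(0.25−1) = 0.07, so k_gold = (0.25·2.93/0.07)^(1/0.75) ≈ 22.8883.

k_gold ≈ 22.888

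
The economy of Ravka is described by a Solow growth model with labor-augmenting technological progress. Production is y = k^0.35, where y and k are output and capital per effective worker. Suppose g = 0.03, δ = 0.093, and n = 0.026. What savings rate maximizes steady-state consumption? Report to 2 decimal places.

s_gold = 0.35

Capital per effective worker breaks even when investment replaces (n + g + δ)·k; here n + g + δ = 0.149.
At the golden rule MPK = n+g+δ, and in any Cobb-Douglas steady state s = (n+g+δ)·k/y = MPK·k/y = capital's share 0.35.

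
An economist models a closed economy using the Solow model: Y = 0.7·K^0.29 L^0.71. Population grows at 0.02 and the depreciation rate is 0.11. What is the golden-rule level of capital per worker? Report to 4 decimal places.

n + δ = 0.02 + 0.11 = 0.13.
Golden rule sets MPK = n+δ: 0.29·0.7·k^(0.29−1) = 0.13, so k_gold = (0.29·0.7/0.13)^(1/0.71) ≈ 1.8733.

k_gold ≈ 1.8733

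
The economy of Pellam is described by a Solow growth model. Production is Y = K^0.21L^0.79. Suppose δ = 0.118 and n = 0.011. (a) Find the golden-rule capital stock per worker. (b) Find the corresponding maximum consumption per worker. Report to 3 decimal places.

Break-even investment rate: n + δ = 0.011 + 0.118 = 0.129.
At the golden rule the marginal product of capital equals n+δ: 0.21·k^(0.21−1) = 0.129. Solving, k_gold = (0.21/0.129)^(1/0.79) ≈ 1.8530.
y_gold = 1.8530^0.21 ≈ 1.1383; c_gold = y_gold − 0.129·k_gold ≈ 0.8993.

(a) k_gold ≈ 1.853; (b) c_gold ≈ 0.899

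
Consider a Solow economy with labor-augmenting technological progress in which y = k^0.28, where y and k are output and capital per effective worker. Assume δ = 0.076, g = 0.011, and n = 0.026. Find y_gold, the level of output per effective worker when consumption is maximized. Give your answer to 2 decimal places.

y_gold ≈ 1.42

Capital per effective worker breaks even when investment replaces (n + g + δ)·k; here n + g + δ = 0.113.
At the golden rule the marginal product of capital equals n+g+δ: 0.28·k^(0.28−1) = 0.113. Solving, k_gold = (0.28/0.113)^(1/0.72) ≈ 3.5264.
Output: y_gold = k_gold^0.28 = 3.5264^0.28 ≈ 1.4232.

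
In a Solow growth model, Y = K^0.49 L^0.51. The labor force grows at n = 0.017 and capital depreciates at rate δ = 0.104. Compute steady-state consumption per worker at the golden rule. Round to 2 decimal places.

Break-even investment rate: n + δ = 0.017 + 0.104 = 0.121.
Golden rule sets MPK = n+δ: 0.49·k^(0.49−1) = 0.121, so k_gold = (0.49/0.121)^(1/0.51) ≈ 15.5239.
y_gold = 15.5239^0.49 ≈ 3.8335.
c_gold = y_gold − (n+δ)·k_gold = 3.8335 − 0.121·15.5239 ≈ 1.9551.

c_gold ≈ 1.96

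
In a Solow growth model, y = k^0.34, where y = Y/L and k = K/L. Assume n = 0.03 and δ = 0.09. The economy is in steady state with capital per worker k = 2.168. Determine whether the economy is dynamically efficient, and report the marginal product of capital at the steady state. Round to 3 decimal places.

The effective depreciation rate is n + δ = 0.03 + 0.09 = 0.12.
MPK = 0.34·k^(0.34−1) = 0.34·2.168^(-0.66) ≈ 0.2040.
MPK > 0.12, so the economy is dynamically efficient (under-saving).

dynamically efficient; MPK ≈ 0.204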